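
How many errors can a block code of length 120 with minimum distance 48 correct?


Correction capability = floor((d-1)/2) = floor((48-1)/2) = 23

23 errors


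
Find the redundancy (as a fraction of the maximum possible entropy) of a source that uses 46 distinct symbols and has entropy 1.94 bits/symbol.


H_max = log2(K) = log2(46) = 5.5236 bits/symbol. Redundancy = 1 - H/H_max = 1 - 1.94/5.5236 = 1 - 0.3512 = 0.6488

0.6488


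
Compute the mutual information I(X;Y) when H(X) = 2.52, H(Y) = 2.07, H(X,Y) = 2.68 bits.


I(X;Y) = H(X) + H(Y) - H(X,Y) = 2.52 + 2.07 - 2.68 = 1.91

1.91 bits


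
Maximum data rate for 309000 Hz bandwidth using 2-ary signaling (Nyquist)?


Rate = 2 * B * log2(M) = 2 * 309000 * 1.0 = 618000.0

618000.0 bps


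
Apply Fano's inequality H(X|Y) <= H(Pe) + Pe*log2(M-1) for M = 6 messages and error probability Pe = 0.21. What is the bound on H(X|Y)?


H(Pe) = -Pe*log2(Pe) - (1-Pe)*log2(1-Pe) = -0.21*log2(0.21) - 0.79*log2(0.79) = 0.472823 + 0.268660 = 0.7415. Pe*log2(M-1) = 0.21*log2(5) = 0.487605. Bound = H(Pe) + Pe*log2(M-1) = 0.472823 + 0.268660 + 0.487605 = 1.2291

1.2291 bits


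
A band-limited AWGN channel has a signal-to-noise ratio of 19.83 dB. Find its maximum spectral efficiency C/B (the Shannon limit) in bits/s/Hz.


SNR_linear = 10^(19.83/10) = 96.1612; C/B = log2(1 + SNR_linear) = log2(1 + 96.1612) = 6.6023

6.6023 bits/s/Hz


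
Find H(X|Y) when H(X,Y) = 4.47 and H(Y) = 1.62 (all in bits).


H(X|Y) = H(X,Y) - H(Y) = 4.47 - 1.62 = 2.85

2.85 bits


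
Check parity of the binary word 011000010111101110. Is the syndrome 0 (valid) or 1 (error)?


Syndrome = XOR of all bits = 0 XOR 1 XOR 1 XOR 0 XOR 0 XOR 0 XOR 0 XOR 1 XOR 0 XOR 1 XOR 1 XOR 1 XOR 1 XOR 0 XOR 1 XOR 1 XOR 1 XOR 0 = 0

0


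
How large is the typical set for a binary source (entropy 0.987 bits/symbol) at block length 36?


log2|A_typical| = nH = 36 * 0.987 = 35.532, so |A_typical| ~ 2^35.532 = 4.968e+10

4.968e+10


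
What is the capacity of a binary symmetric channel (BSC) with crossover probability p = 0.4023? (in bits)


H(p) = -p*log2(p) - (1-p)*log2(1-p) = -0.4023*log2(0.4023) - 0.5977*log2(0.5977) = 0.528484 + 0.443796 = 0.9723. C = 1 - H(p) = 1 - 0.9723 = 0.0277

0.0277 bits


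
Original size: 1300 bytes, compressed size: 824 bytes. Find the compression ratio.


Ratio = original / compressed = 1300 / 824 = 1.5777

1.5777


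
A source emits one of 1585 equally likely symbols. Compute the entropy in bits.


H = log2(n) = log2(1585) = 10.6303

10.6303 bits


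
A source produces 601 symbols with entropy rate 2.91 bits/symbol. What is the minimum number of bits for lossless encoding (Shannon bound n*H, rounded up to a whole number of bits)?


Minimum bits >= n * H = 601 * 2.91 = 1748.91, rounded up to a whole number of bits = 1749

1749 bits


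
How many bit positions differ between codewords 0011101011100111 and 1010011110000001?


Count differing positions: ^ . . ^ ^ ^ . ^ . ^ ^ . . ^ ^ . = 9 differences

9


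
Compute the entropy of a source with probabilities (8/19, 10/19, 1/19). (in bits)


H = -sum(p_i * log2(p_i)). Terms: -(8/19)*log2(8/19) = 0.525443; -(10/19)*log2(10/19) = 0.487368; -(1/19)*log2(1/19) = 0.223575. H = 0.525443 + 0.487368 + 0.223575 = 1.2364

1.2364 bits


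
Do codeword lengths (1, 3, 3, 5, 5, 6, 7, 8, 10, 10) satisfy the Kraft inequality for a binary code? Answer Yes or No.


Kraft sum = sum(2^(-l_i)) = 0.8418, need <= 1. Result: satisfied (a binary prefix-free code with these lengths exists)

Yes


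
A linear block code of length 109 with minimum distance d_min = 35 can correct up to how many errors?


Correction capability = floor((d-1)/2) = floor((35-1)/2) = 17

17 errors


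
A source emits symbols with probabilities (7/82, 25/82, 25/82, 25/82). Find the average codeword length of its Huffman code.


Huffman construction (repeatedly merge the two least-probable nodes; each merge adds 1 bit to every symbol beneath it): 7/82 + 25/82 = 16/41; 25/82 + 25/82 = 25/41; 16/41 + 25/41 = 1. Resulting codeword lengths (in the order the probabilities were given): (2, 2, 2, 2). L_avg = sum(p_i * l_i) = 7/82*2 + 25/82*2 + 25/82*2 + 25/82*2 = 2

2.0 bits


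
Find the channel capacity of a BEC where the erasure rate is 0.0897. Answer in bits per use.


C = 1 - epsilon = 1 - 0.0897 = 0.9103

0.9103 bits


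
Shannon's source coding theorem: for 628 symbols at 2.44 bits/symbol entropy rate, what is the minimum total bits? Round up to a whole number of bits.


Minimum bits >= n * H = 628 * 2.44 = 1532.32, rounded up to a whole number of bits = 1533

1533 bits


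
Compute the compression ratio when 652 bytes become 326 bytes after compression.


Ratio = original / compressed = 652 / 326 = 2.0

2.0


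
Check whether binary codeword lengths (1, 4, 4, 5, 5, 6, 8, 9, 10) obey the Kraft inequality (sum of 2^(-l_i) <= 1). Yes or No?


Kraft sum = sum(2^(-l_i)) = 0.71, need <= 1. Result: satisfied (a binary prefix-free code with these lengths exists)

Yes


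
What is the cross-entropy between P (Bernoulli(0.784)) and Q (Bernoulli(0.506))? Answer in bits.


H(P,Q) = -p*log2(q) - (1-p)*log2(1-q). -0.784*log2(0.506) = 0.770508; -0.216*log2(0.494) = 0.219762. H(P,Q) = 0.770508 + 0.219762 = 0.9903

0.9903 bits


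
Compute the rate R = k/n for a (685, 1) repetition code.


Rate = k/n = 1/685

1/685


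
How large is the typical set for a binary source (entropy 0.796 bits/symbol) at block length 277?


log2|A_typical| = nH = 277 * 0.796 = 220.492, so |A_typical| ~ 2^220.492 = 2.370e+66

2.370e+66


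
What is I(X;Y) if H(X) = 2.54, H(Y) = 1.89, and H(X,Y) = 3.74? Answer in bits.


I(X;Y) = H(X) + H(Y) - H(X,Y) = 2.54 + 1.89 - 3.74 = 0.69

0.69 bits


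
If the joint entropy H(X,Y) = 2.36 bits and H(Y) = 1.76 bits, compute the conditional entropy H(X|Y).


H(X|Y) = H(X,Y) - H(Y) = 2.36 - 1.76 = 0.6

0.6 bits


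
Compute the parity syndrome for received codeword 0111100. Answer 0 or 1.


Syndrome = XOR of all bits = 0 XOR 1 XOR 1 XOR 1 XOR 1 XOR 0 XOR 0 = 0

0


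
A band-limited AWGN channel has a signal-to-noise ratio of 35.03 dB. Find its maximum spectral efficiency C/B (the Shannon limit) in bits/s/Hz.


SNR_linear = 10^(35.03/10) = 3184.1975; C/B = log2(1 + SNR_linear) = log2(1 + 3184.1975) = 11.6372

11.6372 bits/s/Hz


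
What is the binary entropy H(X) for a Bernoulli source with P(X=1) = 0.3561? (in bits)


H = -p*log2(p) - (1-p)*log2(1-p). -0.3561*log2(0.3561) = 0.530463; -0.6439*log2(0.6439) = 0.408935. H = 0.530463 + 0.408935 = 0.9394

0.9394 bits


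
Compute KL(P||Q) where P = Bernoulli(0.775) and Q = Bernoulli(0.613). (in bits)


KL = p*log2(p/q) + (1-p)*log2((1-p)/(1-q)) = 0.775*log2(0.775/0.613) + 0.225*log2(0.225/0.387) = 0.0861

0.0861 bits


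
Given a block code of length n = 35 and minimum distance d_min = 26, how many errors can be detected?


Detection capability = d_min - 1 = 26 - 1 = 25

25 errors


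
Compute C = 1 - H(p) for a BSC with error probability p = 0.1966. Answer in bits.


H(p) = -p*log2(p) - (1-p)*log2(1-p) = -0.1966*log2(0.1966) - 0.8034*log2(0.8034) = 0.461354 + 0.253721 = 0.7151. C = 1 - H(p) = 1 - 0.7151 = 0.2849

0.2849 bits


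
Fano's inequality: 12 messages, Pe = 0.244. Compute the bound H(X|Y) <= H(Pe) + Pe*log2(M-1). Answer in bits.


H(Pe) = -Pe*log2(Pe) - (1-Pe)*log2(1-Pe) = -0.244*log2(0.244) - 0.756*log2(0.756) = 0.496551 + 0.305078 = 0.8016. Pe*log2(M-1) = 0.244*log2(11) = 0.844101. Bound = H(Pe) + Pe*log2(M-1) = 0.496551 + 0.305078 + 0.844101 = 1.6457

1.6457 bits


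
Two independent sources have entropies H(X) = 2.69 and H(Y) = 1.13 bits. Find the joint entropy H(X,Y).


For independent variables, H(X,Y) = H(X) + H(Y) = 2.69 + 1.13 = 3.82

3.82 bits


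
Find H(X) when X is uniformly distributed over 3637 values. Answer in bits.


H = log2(n) = log2(3637) = 11.8285

11.8285 bits


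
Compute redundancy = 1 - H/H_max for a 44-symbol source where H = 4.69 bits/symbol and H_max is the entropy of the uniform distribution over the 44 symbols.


H_max = log2(K) = log2(44) = 5.4594 bits/symbol. Redundancy = 1 - H/H_max = 1 - 4.69/5.4594 = 1 - 0.8591 = 0.1409

0.1409


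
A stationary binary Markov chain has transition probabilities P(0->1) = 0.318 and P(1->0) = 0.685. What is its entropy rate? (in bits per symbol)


Stationary distribution: pi_0 = p10/(p01+p10) = 0.683, pi_1 = 0.317. Entropy rate H' = pi_0*H(p01) + pi_1*H(p10) = 0.683*0.9022 + 0.317*0.8989 = 0.9011

0.9011 bits/symbol


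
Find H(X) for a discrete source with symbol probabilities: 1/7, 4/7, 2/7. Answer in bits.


H = -sum(p_i * log2(p_i)). Terms: -(1/7)*log2(1/7) = 0.401051; -(4/7)*log2(4/7) = 0.461346; -(2/7)*log2(2/7) = 0.516387. H = 0.401051 + 0.461346 + 0.516387 = 1.3788

1.3788 bits


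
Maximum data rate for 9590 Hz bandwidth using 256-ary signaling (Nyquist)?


Rate = 2 * B * log2(M) = 2 * 9590 * 8.0 = 153440.0

153440.0 bps


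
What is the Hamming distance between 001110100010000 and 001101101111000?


Count differing positions: . . . . ^ ^ . . ^ ^ . ^ . . . = 5 differences

5


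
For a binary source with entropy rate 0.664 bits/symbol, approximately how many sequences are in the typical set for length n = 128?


log2|A_typical| = nH = 128 * 0.664 = 84.992, so |A_typical| ~ 2^84.992 = 3.847e+25

3.847e+25


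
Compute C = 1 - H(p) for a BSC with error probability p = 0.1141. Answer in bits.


H(p) = -p*log2(p) - (1-p)*log2(1-p) = -0.1141*log2(0.1141) - 0.8859*log2(0.8859) = 0.357319 + 0.154841 = 0.5122. C = 1 - H(p) = 1 - 0.5122 = 0.4878

0.4878 bits


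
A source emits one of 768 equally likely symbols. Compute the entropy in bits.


H = log2(n) = log2(768) = 9.585

9.585 bits


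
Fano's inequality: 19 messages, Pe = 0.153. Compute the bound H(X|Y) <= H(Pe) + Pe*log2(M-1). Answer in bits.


H(Pe) = -Pe*log2(Pe) - (1-Pe)*log2(1-Pe) = -0.153*log2(0.153) - 0.847*log2(0.847) = 0.414385 + 0.202913 = 0.6173. Pe*log2(M-1) = 0.153*log2(18) = 0.637999. Bound = H(Pe) + Pe*log2(M-1) = 0.414385 + 0.202913 + 0.637999 = 1.2553

1.2553 bits


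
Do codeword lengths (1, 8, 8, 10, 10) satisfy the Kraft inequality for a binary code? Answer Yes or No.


Kraft sum = sum(2^(-l_i)) = 0.5098, need <= 1. Result: satisfied (a binary prefix-free code with these lengths exists)

Yes


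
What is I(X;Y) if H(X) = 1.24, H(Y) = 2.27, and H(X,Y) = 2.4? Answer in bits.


I(X;Y) = H(X) + H(Y) - H(X,Y) = 1.24 + 2.27 - 2.4 = 1.11

1.11 bits


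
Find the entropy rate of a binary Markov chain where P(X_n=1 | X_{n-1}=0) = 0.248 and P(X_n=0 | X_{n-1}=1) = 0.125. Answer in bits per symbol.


Stationary distribution: pi_0 = p10/(p01+p10) = 0.3351, pi_1 = 0.6649. Entropy rate H' = pi_0*H(p01) + pi_1*H(p10) = 0.3351*0.8081 + 0.6649*0.5436 = 0.6322

0.6322 bits/symbol


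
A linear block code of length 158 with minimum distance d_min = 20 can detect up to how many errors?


Detection capability = d_min - 1 = 20 - 1 = 19

19 errors


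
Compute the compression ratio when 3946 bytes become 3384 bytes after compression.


Ratio = original / compressed = 3946 / 3384 = 1.1661

1.1661


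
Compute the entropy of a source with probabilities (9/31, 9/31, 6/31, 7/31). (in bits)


H = -sum(p_i * log2(p_i)). Terms: -(9/31)*log2(9/31) = 0.518014; -(9/31)*log2(9/31) = 0.518014; -(6/31)*log2(6/31) = 0.458561; -(7/31)*log2(7/31) = 0.484771. H = 0.518014 + 0.518014 + 0.458561 + 0.484771 = 1.9794

1.9794 bits


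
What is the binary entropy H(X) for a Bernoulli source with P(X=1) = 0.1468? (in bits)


H = -p*log2(p) - (1-p)*log2(1-p). -0.1468*log2(0.1468) = 0.406354; -0.8532*log2(0.8532) = 0.195420. H = 0.406354 + 0.195420 = 0.6018

0.6018 bits


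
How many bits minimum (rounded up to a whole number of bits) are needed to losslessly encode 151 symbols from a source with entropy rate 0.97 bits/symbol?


Minimum bits >= n * H = 151 * 0.97 = 146.47, rounded up to a whole number of bits = 147

147 bits


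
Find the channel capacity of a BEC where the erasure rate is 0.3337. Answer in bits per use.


C = 1 - epsilon = 1 - 0.3337 = 0.6663

0.6663 bits


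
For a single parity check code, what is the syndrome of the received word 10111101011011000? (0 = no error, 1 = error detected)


Syndrome = XOR of all bits = 1 XOR 0 XOR 1 XOR 1 XOR 1 XOR 1 XOR 0 XOR 1 XOR 0 XOR 1 XOR 1 XOR 0 XOR 1 XOR 1 XOR 0 XOR 0 XOR 0 = 0

0


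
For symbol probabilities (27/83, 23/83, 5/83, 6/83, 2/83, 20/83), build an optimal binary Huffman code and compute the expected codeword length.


Huffman construction (repeatedly merge the two least-probable nodes; each merge adds 1 bit to every symbol beneath it): 2/83 + 5/83 = 7/83; 6/83 + 7/83 = 13/83; 13/83 + 20/83 = 33/83; 23/83 + 27/83 = 50/83; 33/83 + 50/83 = 1. Resulting codeword lengths (in the order the probabilities were given): (2, 2, 4, 3, 4, 2). L_avg = sum(p_i * l_i) = 27/83*2 + 23/83*2 + 5/83*4 + 6/83*3 + 2/83*4 + 20/83*2 = 186/83 = 2.241

2.241 bits


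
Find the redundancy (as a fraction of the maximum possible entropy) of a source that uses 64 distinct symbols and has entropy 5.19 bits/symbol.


H_max = log2(K) = log2(64) = 6.0 bits/symbol. Redundancy = 1 - H/H_max = 1 - 5.19/6.0 = 1 - 0.865 = 0.135

0.135


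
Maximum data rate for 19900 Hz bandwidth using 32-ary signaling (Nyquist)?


Rate = 2 * B * log2(M) = 2 * 19900 * 5.0 = 199000.0

199000.0 bps


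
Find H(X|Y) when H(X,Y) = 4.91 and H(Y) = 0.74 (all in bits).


H(X|Y) = H(X,Y) - H(Y) = 4.91 - 0.74 = 4.17

4.17 bits


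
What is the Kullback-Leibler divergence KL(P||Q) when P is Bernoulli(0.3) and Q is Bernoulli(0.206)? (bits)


KL = p*log2(p/q) + (1-p)*log2((1-p)/(1-q)) = 0.3*log2(0.3/0.206) + 0.7*log2(0.7/0.794) = 0.0354

0.0354 bits


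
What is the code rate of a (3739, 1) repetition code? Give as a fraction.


Rate = k/n = 1/3739

1/3739


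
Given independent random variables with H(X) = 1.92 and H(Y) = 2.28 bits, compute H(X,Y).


For independent variables, H(X,Y) = H(X) + H(Y) = 1.92 + 2.28 = 4.2

4.2 bits


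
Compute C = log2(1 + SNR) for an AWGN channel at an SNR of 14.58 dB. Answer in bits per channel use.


SNR_linear = 10^(14.58/10) = 28.7078; C = log2(1 + SNR_linear) = log2(1 + 28.7078) = 4.8928

4.8928 bits/channel use


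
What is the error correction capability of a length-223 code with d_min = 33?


Correction capability = floor((d-1)/2) = floor((33-1)/2) = 16

16 errors


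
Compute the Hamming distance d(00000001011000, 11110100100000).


Count differing positions: ^ ^ ^ ^ . ^ . ^ ^ ^ ^ . . . = 9 differences

9


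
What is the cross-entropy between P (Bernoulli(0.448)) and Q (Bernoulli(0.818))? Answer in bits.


H(P,Q) = -p*log2(q) - (1-p)*log2(1-q). -0.448*log2(0.818) = 0.129843; -0.552*log2(0.182) = 1.356810. H(P,Q) = 0.129843 + 1.356810 = 1.4867

1.4867 bits


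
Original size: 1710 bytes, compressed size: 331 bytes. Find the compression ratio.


Ratio = original / compressed = 1710 / 331 = 5.1662

5.1662


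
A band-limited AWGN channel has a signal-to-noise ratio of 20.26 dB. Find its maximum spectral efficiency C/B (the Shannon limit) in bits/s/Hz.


SNR_linear = 10^(20.26/10) = 106.1696; C/B = log2(1 + SNR_linear) = log2(1 + 106.1696) = 6.7438

6.7438 bits/s/Hz


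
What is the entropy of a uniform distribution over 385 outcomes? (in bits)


H = log2(n) = log2(385) = 8.5887

8.5887 bits


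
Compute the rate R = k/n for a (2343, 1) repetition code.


Rate = k/n = 1/2343

1/2343


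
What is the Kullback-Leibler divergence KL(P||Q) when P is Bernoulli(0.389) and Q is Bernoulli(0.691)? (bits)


KL = p*log2(p/q) + (1-p)*log2((1-p)/(1-q)) = 0.389*log2(0.389/0.691) + 0.611*log2(0.611/0.309) = 0.2785

0.2785 bits


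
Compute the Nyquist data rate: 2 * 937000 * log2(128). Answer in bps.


Rate = 2 * B * log2(M) = 2 * 937000 * 7.0 = 13118000.0

13118000.0 bps


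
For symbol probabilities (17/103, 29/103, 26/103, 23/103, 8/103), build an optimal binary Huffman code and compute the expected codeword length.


Huffman construction (repeatedly merge the two least-probable nodes; each merge adds 1 bit to every symbol beneath it): 8/103 + 17/103 = 25/103; 23/103 + 25/103 = 48/103; 26/103 + 29/103 = 55/103; 48/103 + 55/103 = 1. Resulting codeword lengths (in the order the probabilities were given): (3, 2, 2, 2, 3). L_avg = sum(p_i * l_i) = 17/103*3 + 29/103*2 + 26/103*2 + 23/103*2 + 8/103*3 = 231/103 = 2.2427

2.2427 bits


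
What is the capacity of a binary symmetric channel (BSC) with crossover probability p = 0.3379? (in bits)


H(p) = -p*log2(p) - (1-p)*log2(1-p) = -0.3379*log2(0.3379) - 0.6621*log2(0.6621) = 0.528926 + 0.393869 = 0.9228. C = 1 - H(p) = 1 - 0.9228 = 0.0772

0.0772 bits


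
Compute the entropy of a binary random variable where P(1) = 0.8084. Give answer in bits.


H = -p*log2(p) - (1-p)*log2(1-p). -0.8084*log2(0.8084) = 0.248065; -0.1916*log2(0.1916) = 0.456742. H = 0.248065 + 0.456742 = 0.7048

0.7048 bits


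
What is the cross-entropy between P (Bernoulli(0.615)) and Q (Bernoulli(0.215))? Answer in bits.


H(P,Q) = -p*log2(q) - (1-p)*log2(1-q). -0.615*log2(0.215) = 1.363819; -0.385*log2(0.785) = 0.134456. H(P,Q) = 1.363819 + 0.134456 = 1.4983

1.4983 bits


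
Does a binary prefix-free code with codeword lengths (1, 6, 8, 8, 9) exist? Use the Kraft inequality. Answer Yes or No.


Kraft sum = sum(2^(-l_i)) = 0.5254, need <= 1. Result: satisfied (a binary prefix-free code with these lengths exists)

Yes


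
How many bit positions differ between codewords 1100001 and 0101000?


Count differing positions: ^ . . ^ . . ^ = 3 differences

3


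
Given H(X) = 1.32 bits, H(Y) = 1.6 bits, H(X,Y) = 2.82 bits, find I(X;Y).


I(X;Y) = H(X) + H(Y) - H(X,Y) = 1.32 + 1.6 - 2.82 = 0.1

0.1 bits


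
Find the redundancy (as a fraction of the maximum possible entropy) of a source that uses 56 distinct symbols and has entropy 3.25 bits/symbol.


H_max = log2(K) = log2(56) = 5.8074 bits/symbol. Redundancy = 1 - H/H_max = 1 - 3.25/5.8074 = 1 - 0.5596 = 0.4404

0.4404


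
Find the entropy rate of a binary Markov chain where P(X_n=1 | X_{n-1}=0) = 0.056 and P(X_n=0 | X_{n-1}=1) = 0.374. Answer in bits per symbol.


Stationary distribution: pi_0 = p10/(p01+p10) = 0.8698, pi_1 = 0.1302. Entropy rate H' = pi_0*H(p01) + pi_1*H(p10) = 0.8698*0.3114 + 0.1302*0.9537 = 0.395

0.395 bits/symbol


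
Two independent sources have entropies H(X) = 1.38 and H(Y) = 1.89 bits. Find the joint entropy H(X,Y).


For independent variables, H(X,Y) = H(X) + H(Y) = 1.38 + 1.89 = 3.27

3.27 bits


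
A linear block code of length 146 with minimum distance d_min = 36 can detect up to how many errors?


Detection capability = d_min - 1 = 36 - 1 = 35

35 errors


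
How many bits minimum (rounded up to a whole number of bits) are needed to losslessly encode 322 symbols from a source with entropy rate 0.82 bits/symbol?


Minimum bits >= n * H = 322 * 0.82 = 264.04, rounded up to a whole number of bits = 265

265 bits


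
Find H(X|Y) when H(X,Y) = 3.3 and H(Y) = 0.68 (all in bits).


H(X|Y) = H(X,Y) - H(Y) = 3.3 - 0.68 = 2.62

2.62 bits


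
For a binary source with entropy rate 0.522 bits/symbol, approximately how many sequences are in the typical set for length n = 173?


log2|A_typical| = nH = 173 * 0.522 = 90.306, so |A_typical| ~ 2^90.306 = 1.530e+27

1.530e+27


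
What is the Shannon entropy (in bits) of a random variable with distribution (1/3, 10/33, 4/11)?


H = -sum(p_i * log2(p_i)). Terms: -(1/3)*log2(1/3) = 0.528321; -(10/33)*log2(10/33) = 0.521959; -(4/11)*log2(4/11) = 0.530702. H = 0.528321 + 0.521959 + 0.530702 = 1.581

1.581 bits


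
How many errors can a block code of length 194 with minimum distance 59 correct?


Correction capability = floor((d-1)/2) = floor((59-1)/2) = 29

29 errors


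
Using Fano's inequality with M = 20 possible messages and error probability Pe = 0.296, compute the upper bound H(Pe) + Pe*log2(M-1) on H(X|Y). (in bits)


H(Pe) = -Pe*log2(Pe) - (1-Pe)*log2(1-Pe) = -0.296*log2(0.296) - 0.704*log2(0.704) = 0.519874 + 0.356472 = 0.8763. Pe*log2(M-1) = 0.296*log2(19) = 1.257387. Bound = H(Pe) + Pe*log2(M-1) = 0.519874 + 0.356472 + 1.257387 = 2.1337

2.1337 bits


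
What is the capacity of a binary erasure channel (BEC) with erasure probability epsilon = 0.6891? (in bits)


C = 1 - epsilon = 1 - 0.6891 = 0.3109

0.3109 bits


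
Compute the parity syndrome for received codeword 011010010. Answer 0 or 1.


Syndrome = XOR of all bits = 0 XOR 1 XOR 1 XOR 0 XOR 1 XOR 0 XOR 0 XOR 1 XOR 0 = 0

0


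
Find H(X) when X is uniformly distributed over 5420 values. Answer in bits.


H = log2(n) = log2(5420) = 12.4041

12.4041 bits


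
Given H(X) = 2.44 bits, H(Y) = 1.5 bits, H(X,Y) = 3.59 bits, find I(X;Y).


I(X;Y) = H(X) + H(Y) - H(X,Y) = 2.44 + 1.5 - 3.59 = 0.35

0.35 bits


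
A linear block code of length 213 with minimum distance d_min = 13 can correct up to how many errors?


Correction capability = floor((d-1)/2) = floor((13-1)/2) = 6

6 errors


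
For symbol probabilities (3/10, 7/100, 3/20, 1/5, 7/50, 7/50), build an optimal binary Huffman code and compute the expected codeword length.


Huffman construction (repeatedly merge the two least-probable nodes; each merge adds 1 bit to every symbol beneath it): 7/100 + 7/50 = 21/100; 7/50 + 3/20 = 29/100; 1/5 + 21/100 = 41/100; 29/100 + 3/10 = 59/100; 41/100 + 59/100 = 1. Resulting codeword lengths (in the order the probabilities were given): (2, 3, 3, 2, 3, 3). L_avg = sum(p_i * l_i) = 3/10*2 + 7/100*3 + 3/20*3 + 1/5*2 + 7/50*3 + 7/50*3 = 5/2 = 2.5

2.5 bits


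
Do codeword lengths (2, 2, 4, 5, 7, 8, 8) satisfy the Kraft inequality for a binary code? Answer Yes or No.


Kraft sum = sum(2^(-l_i)) = 0.6094, need <= 1. Result: satisfied (a binary prefix-free code with these lengths exists)

Yes


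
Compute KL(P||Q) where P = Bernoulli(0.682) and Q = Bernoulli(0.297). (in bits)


KL = p*log2(p/q) + (1-p)*log2((1-p)/(1-q)) = 0.682*log2(0.682/0.297) + 0.318*log2(0.318/0.703) = 0.454

0.454 bits


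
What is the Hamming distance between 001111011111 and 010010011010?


Count differing positions: . ^ ^ ^ . ^ . . . ^ . ^ = 6 differences

6


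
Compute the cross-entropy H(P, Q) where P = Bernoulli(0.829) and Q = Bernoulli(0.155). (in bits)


H(P,Q) = -p*log2(q) - (1-p)*log2(1-q). -0.829*log2(0.155) = 2.229728; -0.171*log2(0.845) = 0.041549. H(P,Q) = 2.229728 + 0.041549 = 2.2713

2.2713 bits


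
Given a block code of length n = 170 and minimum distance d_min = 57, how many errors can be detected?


Detection capability = d_min - 1 = 57 - 1 = 56

56 errors


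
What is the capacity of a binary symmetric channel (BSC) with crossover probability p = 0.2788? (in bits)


H(p) = -p*log2(p) - (1-p)*log2(1-p) = -0.2788*log2(0.2788) - 0.7212*log2(0.7212) = 0.513744 + 0.340066 = 0.8538. C = 1 - H(p) = 1 - 0.8538 = 0.1462

0.1462 bits


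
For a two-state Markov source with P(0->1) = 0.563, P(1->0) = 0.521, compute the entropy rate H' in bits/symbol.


Stationary distribution: pi_0 = p10/(p01+p10) = 0.4806, pi_1 = 0.5194. Entropy rate H' = pi_0*H(p01) + pi_1*H(p10) = 0.4806*0.9885 + 0.5194*0.9987 = 0.9938

0.9938 bits/symbol


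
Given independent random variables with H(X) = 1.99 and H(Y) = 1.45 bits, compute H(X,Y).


For independent variables, H(X,Y) = H(X) + H(Y) = 1.99 + 1.45 = 3.44

3.44 bits


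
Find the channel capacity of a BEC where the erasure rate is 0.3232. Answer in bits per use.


C = 1 - epsilon = 1 - 0.3232 = 0.6768

0.6768 bits


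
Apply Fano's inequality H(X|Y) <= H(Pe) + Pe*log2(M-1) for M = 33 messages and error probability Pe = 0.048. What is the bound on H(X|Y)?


H(Pe) = -Pe*log2(Pe) - (1-Pe)*log2(1-Pe) = -0.048*log2(0.048) - 0.952*log2(0.952) = 0.210279 + 0.067560 = 0.2778. Pe*log2(M-1) = 0.048*log2(32) = 0.240000. Bound = H(Pe) + Pe*log2(M-1) = 0.210279 + 0.067560 + 0.240000 = 0.5178

0.5178 bits


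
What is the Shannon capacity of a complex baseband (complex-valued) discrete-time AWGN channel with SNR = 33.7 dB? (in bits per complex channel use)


SNR_linear = 10^(33.7/10) = 2344.2288; C = log2(1 + SNR_linear) = log2(1 + 2344.2288) = 11.1955

11.1955 bits/channel use


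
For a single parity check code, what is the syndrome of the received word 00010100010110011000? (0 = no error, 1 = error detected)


Syndrome = XOR of all bits = 0 XOR 0 XOR 0 XOR 1 XOR 0 XOR 1 XOR 0 XOR 0 XOR 0 XOR 1 XOR 0 XOR 1 XOR 1 XOR 0 XOR 0 XOR 1 XOR 1 XOR 0 XOR 0 XOR 0 = 1

1


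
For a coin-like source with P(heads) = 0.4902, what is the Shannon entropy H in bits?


H = -p*log2(p) - (1-p)*log2(1-p). -0.4902*log2(0.4902) = 0.504199; -0.5098*log2(0.5098) = 0.495524. H = 0.504199 + 0.495524 = 0.9997

0.9997 bits


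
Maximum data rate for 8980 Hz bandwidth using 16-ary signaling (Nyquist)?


Rate = 2 * B * log2(M) = 2 * 8980 * 4.0 = 71840.0

71840.0 bps


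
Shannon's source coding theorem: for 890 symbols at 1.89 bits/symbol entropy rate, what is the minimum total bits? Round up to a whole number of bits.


Minimum bits >= n * H = 890 * 1.89 = 1682.1, rounded up to a whole number of bits = 1683

1683 bits


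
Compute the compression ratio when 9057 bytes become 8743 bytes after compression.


Ratio = original / compressed = 9057 / 8743 = 1.0359

1.0359


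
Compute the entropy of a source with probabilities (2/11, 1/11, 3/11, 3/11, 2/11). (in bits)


H = -sum(p_i * log2(p_i)). Terms: -(2/11)*log2(2/11) = 0.447169; -(1/11)*log2(1/11) = 0.314494; -(3/11)*log2(3/11) = 0.511219; -(3/11)*log2(3/11) = 0.511219; -(2/11)*log2(2/11) = 0.447169. H = 0.447169 + 0.314494 + 0.511219 + 0.511219 + 0.447169 = 2.2313

2.2313 bits


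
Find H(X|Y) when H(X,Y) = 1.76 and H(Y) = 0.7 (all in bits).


H(X|Y) = H(X,Y) - H(Y) = 1.76 - 0.7 = 1.06

1.06 bits


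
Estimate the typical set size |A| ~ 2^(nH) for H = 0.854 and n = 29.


log2|A_typical| = nH = 29 * 0.854 = 24.766, so |A_typical| ~ 2^24.766 = 2.853e+07

2.853e+07


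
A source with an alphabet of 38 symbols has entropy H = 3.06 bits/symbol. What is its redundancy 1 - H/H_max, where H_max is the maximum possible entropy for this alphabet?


H_max = log2(K) = log2(38) = 5.2479 bits/symbol. Redundancy = 1 - H/H_max = 1 - 3.06/5.2479 = 1 - 0.5831 = 0.4169

0.4169


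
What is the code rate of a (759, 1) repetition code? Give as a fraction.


Rate = k/n = 1/759

1/759


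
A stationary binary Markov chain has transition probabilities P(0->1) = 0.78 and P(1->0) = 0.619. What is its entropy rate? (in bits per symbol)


Stationary distribution: pi_0 = p10/(p01+p10) = 0.4425, pi_1 = 0.5575. Entropy rate H' = pi_0*H(p01) + pi_1*H(p10) = 0.4425*0.7602 + 0.5575*0.9587 = 0.8709

0.8709 bits/symbol


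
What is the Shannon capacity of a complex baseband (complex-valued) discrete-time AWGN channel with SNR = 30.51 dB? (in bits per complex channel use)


SNR_linear = 10^(30.51/10) = 1124.605; C = log2(1 + SNR_linear) = log2(1 + 1124.605) = 10.1365

10.1365 bits/channel use


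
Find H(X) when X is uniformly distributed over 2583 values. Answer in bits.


H = log2(n) = log2(2583) = 11.3348

11.3348 bits


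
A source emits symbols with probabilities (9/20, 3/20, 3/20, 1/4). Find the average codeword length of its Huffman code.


Huffman construction (repeatedly merge the two least-probable nodes; each merge adds 1 bit to every symbol beneath it): 3/20 + 3/20 = 3/10; 1/4 + 3/10 = 11/20; 9/20 + 11/20 = 1. Resulting codeword lengths (in the order the probabilities were given): (1, 3, 3, 2). L_avg = sum(p_i * l_i) = 9/20*1 + 3/20*3 + 3/20*3 + 1/4*2 = 37/20 = 1.85

1.85 bits


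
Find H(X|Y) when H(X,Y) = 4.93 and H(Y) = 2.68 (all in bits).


H(X|Y) = H(X,Y) - H(Y) = 4.93 - 2.68 = 2.25

2.25 bits


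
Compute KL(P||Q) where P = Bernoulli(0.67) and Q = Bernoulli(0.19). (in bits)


KL = p*log2(p/q) + (1-p)*log2((1-p)/(1-q)) = 0.67*log2(0.67/0.19) + 0.33*log2(0.33/0.81) = 0.7907

0.7907 bits


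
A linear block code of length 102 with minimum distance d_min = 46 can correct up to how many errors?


Correction capability = floor((d-1)/2) = floor((46-1)/2) = 22

22 errors


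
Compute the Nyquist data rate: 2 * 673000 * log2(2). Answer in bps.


Rate = 2 * B * log2(M) = 2 * 673000 * 1.0 = 1346000.0

1346000.0 bps


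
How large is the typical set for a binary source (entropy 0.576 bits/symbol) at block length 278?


log2|A_typical| = nH = 278 * 0.576 = 160.128, so |A_typical| ~ 2^160.128 = 1.597e+48

1.597e+48


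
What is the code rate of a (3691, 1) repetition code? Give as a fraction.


Rate = k/n = 1/3691

1/3691


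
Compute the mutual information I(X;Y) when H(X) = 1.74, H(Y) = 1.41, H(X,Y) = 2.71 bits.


I(X;Y) = H(X) + H(Y) - H(X,Y) = 1.74 + 1.41 - 2.71 = 0.44

0.44 bits


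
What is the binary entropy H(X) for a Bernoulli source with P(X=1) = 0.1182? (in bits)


H = -p*log2(p) - (1-p)*log2(1-p). -0.1182*log2(0.1182) = 0.364139; -0.8818*log2(0.8818) = 0.160026. H = 0.364139 + 0.160026 = 0.5242

0.5242 bits


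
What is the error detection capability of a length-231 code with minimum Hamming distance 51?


Detection capability = d_min - 1 = 51 - 1 = 50

50 errors


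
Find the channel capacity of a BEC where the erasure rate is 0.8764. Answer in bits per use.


C = 1 - epsilon = 1 - 0.8764 = 0.1236

0.1236 bits


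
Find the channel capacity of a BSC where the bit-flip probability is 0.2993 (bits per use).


H(p) = -p*log2(p) - (1-p)*log2(1-p) = -0.2993*log2(0.2993) - 0.7007*log2(0.7007) = 0.520883 + 0.359551 = 0.8804. C = 1 - H(p) = 1 - 0.8804 = 0.1196

0.1196 bits


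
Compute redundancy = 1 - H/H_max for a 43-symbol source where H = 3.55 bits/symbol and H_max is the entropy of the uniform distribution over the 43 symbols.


H_max = log2(K) = log2(43) = 5.4263 bits/symbol. Redundancy = 1 - H/H_max = 1 - 3.55/5.4263 = 1 - 0.6542 = 0.3458

0.3458


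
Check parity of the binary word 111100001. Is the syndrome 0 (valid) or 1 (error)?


Syndrome = XOR of all bits = 1 XOR 1 XOR 1 XOR 1 XOR 0 XOR 0 XOR 0 XOR 0 XOR 1 = 1

1


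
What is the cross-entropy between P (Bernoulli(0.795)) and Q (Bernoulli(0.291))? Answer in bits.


H(P,Q) = -p*log2(q) - (1-p)*log2(1-q). -0.795*log2(0.291) = 1.415823; -0.205*log2(0.709) = 0.101709. H(P,Q) = 1.415823 + 0.101709 = 1.5175

1.5175 bits


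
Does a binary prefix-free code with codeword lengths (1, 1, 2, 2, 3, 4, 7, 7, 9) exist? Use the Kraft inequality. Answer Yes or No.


Kraft sum = sum(2^(-l_i)) = 1.7051, need <= 1. Result: violated (a binary prefix-free code with these lengths cannot exist)

No


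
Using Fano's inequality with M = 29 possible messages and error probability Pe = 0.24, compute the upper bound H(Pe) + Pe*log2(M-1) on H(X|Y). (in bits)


H(Pe) = -Pe*log2(Pe) - (1-Pe)*log2(1-Pe) = -0.24*log2(0.24) - 0.76*log2(0.76) = 0.494134 + 0.300906 = 0.795. Pe*log2(M-1) = 0.24*log2(28) = 1.153765. Bound = H(Pe) + Pe*log2(M-1) = 0.494134 + 0.300906 + 1.153765 = 1.9488

1.9488 bits


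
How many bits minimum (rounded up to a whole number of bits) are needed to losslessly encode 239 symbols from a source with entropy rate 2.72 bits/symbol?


Minimum bits >= n * H = 239 * 2.72 = 650.08, rounded up to a whole number of bits = 651

651 bits


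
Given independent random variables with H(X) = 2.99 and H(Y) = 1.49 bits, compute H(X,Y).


For independent variables, H(X,Y) = H(X) + H(Y) = 2.99 + 1.49 = 4.48

4.48 bits


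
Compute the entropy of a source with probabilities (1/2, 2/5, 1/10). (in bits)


H = -sum(p_i * log2(p_i)). Terms: -(1/2)*log2(1/2) = 0.500000; -(2/5)*log2(2/5) = 0.528771; -(1/10)*log2(1/10) = 0.332193. H = 0.500000 + 0.528771 + 0.332193 = 1.361

1.361 bits


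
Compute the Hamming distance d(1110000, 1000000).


Count differing positions: . ^ ^ . . . . = 2 differences

2


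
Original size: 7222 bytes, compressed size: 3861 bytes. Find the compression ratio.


Ratio = original / compressed = 7222 / 3861 = 1.8705

1.8705


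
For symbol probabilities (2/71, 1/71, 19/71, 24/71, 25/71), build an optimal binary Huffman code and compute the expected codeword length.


Huffman construction (repeatedly merge the two least-probable nodes; each merge adds 1 bit to every symbol beneath it): 1/71 + 2/71 = 3/71; 3/71 + 19/71 = 22/71; 22/71 + 24/71 = 46/71; 25/71 + 46/71 = 1. Resulting codeword lengths (in the order the probabilities were given): (4, 4, 3, 2, 1). L_avg = sum(p_i * l_i) = 2/71*4 + 1/71*4 + 19/71*3 + 24/71*2 + 25/71*1 = 2

2.0 bits


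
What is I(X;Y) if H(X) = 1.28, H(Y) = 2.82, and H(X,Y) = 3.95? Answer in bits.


I(X;Y) = H(X) + H(Y) - H(X,Y) = 1.28 + 2.82 - 3.95 = 0.15

0.15 bits


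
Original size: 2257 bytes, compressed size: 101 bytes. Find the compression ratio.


Ratio = original / compressed = 2257 / 101 = 22.3465

22.3465


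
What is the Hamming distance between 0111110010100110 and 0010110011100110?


Count differing positions: . ^ . ^ . . . . . ^ . . . . . . = 3 differences

3


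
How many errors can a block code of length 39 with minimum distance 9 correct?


Correction capability = floor((d-1)/2) = floor((9-1)/2) = 4

4 errors


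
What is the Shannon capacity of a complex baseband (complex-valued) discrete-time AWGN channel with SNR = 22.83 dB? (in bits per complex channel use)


SNR_linear = 10^(22.83/10) = 191.8669; C = log2(1 + SNR_linear) = log2(1 + 191.8669) = 7.5915

7.5915 bits/channel use


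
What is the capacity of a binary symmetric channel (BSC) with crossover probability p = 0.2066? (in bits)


H(p) = -p*log2(p) - (1-p)*log2(1-p) = -0.2066*log2(0.2066) - 0.7934*log2(0.7934) = 0.470033 + 0.264900 = 0.7349. C = 1 - H(p) = 1 - 0.7349 = 0.2651

0.2651 bits


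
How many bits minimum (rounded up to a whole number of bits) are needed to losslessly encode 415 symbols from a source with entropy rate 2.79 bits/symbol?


Minimum bits >= n * H = 415 * 2.79 = 1157.85, rounded up to a whole number of bits = 1158

1158 bits


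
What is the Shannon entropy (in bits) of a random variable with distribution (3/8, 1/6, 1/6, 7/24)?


H = -sum(p_i * log2(p_i)). Terms: -(3/8)*log2(3/8) = 0.530639; -(1/6)*log2(1/6) = 0.430827; -(1/6)*log2(1/6) = 0.430827; -(7/24)*log2(7/24) = 0.518469. H = 0.530639 + 0.430827 + 0.430827 + 0.518469 = 1.9108

1.9108 bits


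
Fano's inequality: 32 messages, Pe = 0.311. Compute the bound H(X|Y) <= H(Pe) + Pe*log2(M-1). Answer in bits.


H(Pe) = -Pe*log2(Pe) - (1-Pe)*log2(1-Pe) = -0.311*log2(0.311) - 0.689*log2(0.689) = 0.524039 + 0.370285 = 0.8943. Pe*log2(M-1) = 0.311*log2(31) = 1.540755. Bound = H(Pe) + Pe*log2(M-1) = 0.524039 + 0.370285 + 1.540755 = 2.4351

2.4351 bits


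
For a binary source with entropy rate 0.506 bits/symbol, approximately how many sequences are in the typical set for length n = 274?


log2|A_typical| = nH = 274 * 0.506 = 138.644, so |A_typical| ~ 2^138.644 = 5.445e+41

5.445e+41


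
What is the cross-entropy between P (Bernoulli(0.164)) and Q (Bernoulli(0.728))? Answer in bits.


H(P,Q) = -p*log2(q) - (1-p)*log2(1-q). -0.164*log2(0.728) = 0.075110; -0.836*log2(0.272) = 1.570277. H(P,Q) = 0.075110 + 1.570277 = 1.6454

1.6454 bits


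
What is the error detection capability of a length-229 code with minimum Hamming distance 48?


Detection capability = d_min - 1 = 48 - 1 = 47

47 errors


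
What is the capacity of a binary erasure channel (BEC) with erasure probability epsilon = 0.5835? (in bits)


C = 1 - epsilon = 1 - 0.5835 = 0.4165

0.4165 bits


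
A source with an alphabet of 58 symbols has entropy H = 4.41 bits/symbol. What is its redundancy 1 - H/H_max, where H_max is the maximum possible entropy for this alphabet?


H_max = log2(K) = log2(58) = 5.858 bits/symbol. Redundancy = 1 - H/H_max = 1 - 4.41/5.858 = 1 - 0.7528 = 0.2472

0.2472


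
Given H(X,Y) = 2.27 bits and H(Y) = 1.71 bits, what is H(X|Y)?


H(X|Y) = H(X,Y) - H(Y) = 2.27 - 1.71 = 0.56

0.56 bits


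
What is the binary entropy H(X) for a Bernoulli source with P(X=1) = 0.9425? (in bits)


H = -p*log2(p) - (1-p)*log2(1-p). -0.9425*log2(0.9425) = 0.080523; -0.0575*log2(0.0575) = 0.236917. H = 0.080523 + 0.236917 = 0.3174

0.3174 bits


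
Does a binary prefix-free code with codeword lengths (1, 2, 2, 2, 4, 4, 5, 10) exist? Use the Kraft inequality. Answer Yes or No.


Kraft sum = sum(2^(-l_i)) = 1.4072, need <= 1. Result: violated (a binary prefix-free code with these lengths cannot exist)

No


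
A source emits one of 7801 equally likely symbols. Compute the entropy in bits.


H = log2(n) = log2(7801) = 12.9294

12.9294 bits


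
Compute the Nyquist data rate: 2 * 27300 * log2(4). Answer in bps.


Rate = 2 * B * log2(M) = 2 * 27300 * 2.0 = 109200.0

109200.0 bps


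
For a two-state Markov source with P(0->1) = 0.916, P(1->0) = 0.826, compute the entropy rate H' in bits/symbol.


Stationary distribution: pi_0 = p10/(p01+p10) = 0.4742, pi_1 = 0.5258. Entropy rate H' = pi_0*H(p01) + pi_1*H(p10) = 0.4742*0.4161 + 0.5258*0.6668 = 0.5479

0.5479 bits/symbol


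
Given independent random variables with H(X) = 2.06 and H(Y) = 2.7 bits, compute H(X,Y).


For independent variables, H(X,Y) = H(X) + H(Y) = 2.06 + 2.7 = 4.76

4.76 bits


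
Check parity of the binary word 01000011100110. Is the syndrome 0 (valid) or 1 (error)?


Syndrome = XOR of all bits = 0 XOR 1 XOR 0 XOR 0 XOR 0 XOR 0 XOR 1 XOR 1 XOR 1 XOR 0 XOR 0 XOR 1 XOR 1 XOR 0 = 0

0


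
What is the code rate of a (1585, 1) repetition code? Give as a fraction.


Rate = k/n = 1/1585

1/1585


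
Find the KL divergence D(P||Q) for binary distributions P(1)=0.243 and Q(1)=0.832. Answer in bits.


KL = p*log2(p/q) + (1-p)*log2((1-p)/(1-q)) = 0.243*log2(0.243/0.832) + 0.757*log2(0.757/0.168) = 1.2126

1.2126 bits


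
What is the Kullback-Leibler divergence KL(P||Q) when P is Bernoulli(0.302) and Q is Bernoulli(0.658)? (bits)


KL = p*log2(p/q) + (1-p)*log2((1-p)/(1-q)) = 0.302*log2(0.302/0.658) + 0.698*log2(0.698/0.342) = 0.3791

0.3791 bits


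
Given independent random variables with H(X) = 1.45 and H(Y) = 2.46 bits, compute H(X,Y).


For independent variables, H(X,Y) = H(X) + H(Y) = 1.45 + 2.46 = 3.91

3.91 bits


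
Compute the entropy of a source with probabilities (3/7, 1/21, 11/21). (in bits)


H = -sum(p_i * log2(p_i)). Terms: -(3/7)*log2(3/7) = 0.523882; -(1/21)*log2(1/21) = 0.209158; -(11/21)*log2(11/21) = 0.488654. H = 0.523882 + 0.209158 + 0.488654 = 1.2217

1.2217 bits


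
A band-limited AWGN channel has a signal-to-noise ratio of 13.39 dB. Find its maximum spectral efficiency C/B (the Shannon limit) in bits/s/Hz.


SNR_linear = 10^(13.39/10) = 21.8273; C/B = log2(1 + SNR_linear) = log2(1 + 21.8273) = 4.5127

4.5127 bits/s/Hz


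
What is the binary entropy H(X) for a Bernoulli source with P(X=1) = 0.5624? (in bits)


H = -p*log2(p) - (1-p)*log2(1-p). -0.5624*log2(0.5624) = 0.466978; -0.4376*log2(0.4376) = 0.521757. H = 0.466978 + 0.521757 = 0.9887

0.9887 bits


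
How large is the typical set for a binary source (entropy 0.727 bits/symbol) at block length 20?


log2|A_typical| = nH = 20 * 0.727 = 14.54, so |A_typical| ~ 2^14.54 = 2.382e+04

2.382e+04


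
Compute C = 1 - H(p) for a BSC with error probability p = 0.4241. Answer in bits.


H(p) = -p*log2(p) - (1-p)*log2(1-p) = -0.4241*log2(0.4241) - 0.5759*log2(0.5759) = 0.524834 + 0.458480 = 0.9833. C = 1 - H(p) = 1 - 0.9833 = 0.0167

0.0167 bits
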